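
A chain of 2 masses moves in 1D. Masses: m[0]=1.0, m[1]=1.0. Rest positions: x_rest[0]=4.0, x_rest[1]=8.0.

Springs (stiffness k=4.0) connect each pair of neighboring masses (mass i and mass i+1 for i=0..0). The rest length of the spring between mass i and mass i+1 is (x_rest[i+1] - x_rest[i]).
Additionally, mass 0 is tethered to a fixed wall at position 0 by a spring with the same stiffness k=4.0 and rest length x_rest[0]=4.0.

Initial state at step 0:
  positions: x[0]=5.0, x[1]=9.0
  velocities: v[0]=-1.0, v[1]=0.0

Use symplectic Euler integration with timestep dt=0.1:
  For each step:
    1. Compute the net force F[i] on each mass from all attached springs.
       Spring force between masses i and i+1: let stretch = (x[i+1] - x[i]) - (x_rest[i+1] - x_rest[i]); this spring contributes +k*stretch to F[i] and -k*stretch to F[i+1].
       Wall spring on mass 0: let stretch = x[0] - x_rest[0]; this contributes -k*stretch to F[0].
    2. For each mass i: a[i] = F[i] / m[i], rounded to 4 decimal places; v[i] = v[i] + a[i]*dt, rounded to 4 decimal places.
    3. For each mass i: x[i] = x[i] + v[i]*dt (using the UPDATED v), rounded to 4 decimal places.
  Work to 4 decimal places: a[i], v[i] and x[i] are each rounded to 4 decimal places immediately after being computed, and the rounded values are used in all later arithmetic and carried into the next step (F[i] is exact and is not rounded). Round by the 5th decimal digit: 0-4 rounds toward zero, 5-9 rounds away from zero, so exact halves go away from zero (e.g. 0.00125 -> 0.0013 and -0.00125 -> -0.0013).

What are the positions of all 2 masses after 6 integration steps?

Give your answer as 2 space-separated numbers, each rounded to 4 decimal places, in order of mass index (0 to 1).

Step 0: x=[5.0000 9.0000] v=[-1.0000 0.0000]
Step 1: x=[4.8600 9.0000] v=[-1.4000 0.0000]
Step 2: x=[4.6912 8.9944] v=[-1.6880 -0.0560]
Step 3: x=[4.5069 8.9767] v=[-1.8432 -0.1773]
Step 4: x=[4.3211 8.9402] v=[-1.8580 -0.3652]
Step 5: x=[4.1472 8.8789] v=[-1.7388 -0.6128]
Step 6: x=[3.9967 8.7884] v=[-1.5050 -0.9055]

Answer: 3.9967 8.7884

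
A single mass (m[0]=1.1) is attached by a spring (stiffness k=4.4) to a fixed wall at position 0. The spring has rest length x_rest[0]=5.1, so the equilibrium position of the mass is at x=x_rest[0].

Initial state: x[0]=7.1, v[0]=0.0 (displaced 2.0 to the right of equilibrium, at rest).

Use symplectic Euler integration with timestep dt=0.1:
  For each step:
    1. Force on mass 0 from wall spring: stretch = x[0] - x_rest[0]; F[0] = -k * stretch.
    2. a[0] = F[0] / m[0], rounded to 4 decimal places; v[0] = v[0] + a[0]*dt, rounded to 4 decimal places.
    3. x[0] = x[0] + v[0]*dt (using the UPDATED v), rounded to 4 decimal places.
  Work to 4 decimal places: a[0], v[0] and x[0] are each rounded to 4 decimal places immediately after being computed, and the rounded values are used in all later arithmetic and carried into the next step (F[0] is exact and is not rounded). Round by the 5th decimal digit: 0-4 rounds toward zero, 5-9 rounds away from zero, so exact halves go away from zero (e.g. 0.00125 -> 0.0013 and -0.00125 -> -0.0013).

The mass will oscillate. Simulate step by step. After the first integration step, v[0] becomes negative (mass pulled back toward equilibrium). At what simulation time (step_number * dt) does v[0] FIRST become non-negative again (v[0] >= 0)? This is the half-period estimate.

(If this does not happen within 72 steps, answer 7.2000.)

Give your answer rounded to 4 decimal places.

Step 0: x=[7.1000] v=[0.0000]
Step 1: x=[7.0200] v=[-0.8000]
Step 2: x=[6.8632] v=[-1.5680]
Step 3: x=[6.6359] v=[-2.2733]
Step 4: x=[6.3471] v=[-2.8877]
Step 5: x=[6.0085] v=[-3.3865]
Step 6: x=[5.6335] v=[-3.7499]
Step 7: x=[5.2372] v=[-3.9633]
Step 8: x=[4.8354] v=[-4.0182]
Step 9: x=[4.4442] v=[-3.9124]
Step 10: x=[4.0792] v=[-3.6501]
Step 11: x=[3.7550] v=[-3.2418]
Step 12: x=[3.4846] v=[-2.7038]
Step 13: x=[3.2788] v=[-2.0576]
Step 14: x=[3.1459] v=[-1.3291]
Step 15: x=[3.0912] v=[-0.5475]
Step 16: x=[3.1168] v=[0.2560]
First v>=0 after going negative at step 16, time=1.6000

Answer: 1.6000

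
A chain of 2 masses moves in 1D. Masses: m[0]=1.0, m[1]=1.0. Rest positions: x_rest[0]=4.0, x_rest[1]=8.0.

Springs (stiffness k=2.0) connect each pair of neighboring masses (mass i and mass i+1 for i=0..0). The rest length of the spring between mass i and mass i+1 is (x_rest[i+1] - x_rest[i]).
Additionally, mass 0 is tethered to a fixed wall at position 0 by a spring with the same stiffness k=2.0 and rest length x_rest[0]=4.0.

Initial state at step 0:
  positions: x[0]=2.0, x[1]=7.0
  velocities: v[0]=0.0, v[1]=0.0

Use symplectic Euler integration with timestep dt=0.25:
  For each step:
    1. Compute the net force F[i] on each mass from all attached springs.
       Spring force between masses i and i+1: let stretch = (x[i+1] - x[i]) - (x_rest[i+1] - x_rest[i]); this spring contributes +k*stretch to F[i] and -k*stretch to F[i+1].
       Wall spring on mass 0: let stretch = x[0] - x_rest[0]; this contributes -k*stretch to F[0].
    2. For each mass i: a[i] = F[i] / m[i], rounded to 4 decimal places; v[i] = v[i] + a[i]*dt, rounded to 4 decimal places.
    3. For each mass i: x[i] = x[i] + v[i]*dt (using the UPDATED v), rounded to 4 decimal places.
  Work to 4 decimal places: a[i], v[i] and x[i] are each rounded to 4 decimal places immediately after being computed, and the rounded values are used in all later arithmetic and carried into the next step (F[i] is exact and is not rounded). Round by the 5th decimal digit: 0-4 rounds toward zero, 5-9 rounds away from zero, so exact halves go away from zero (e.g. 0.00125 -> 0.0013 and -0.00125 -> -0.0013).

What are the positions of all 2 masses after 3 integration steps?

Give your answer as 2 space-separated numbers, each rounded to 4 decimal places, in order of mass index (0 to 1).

Answer: 3.7383 6.5410

Derivation:
Step 0: x=[2.0000 7.0000] v=[0.0000 0.0000]
Step 1: x=[2.3750 6.8750] v=[1.5000 -0.5000]
Step 2: x=[3.0156 6.6875] v=[2.5625 -0.7500]
Step 3: x=[3.7383 6.5410] v=[2.8907 -0.5860]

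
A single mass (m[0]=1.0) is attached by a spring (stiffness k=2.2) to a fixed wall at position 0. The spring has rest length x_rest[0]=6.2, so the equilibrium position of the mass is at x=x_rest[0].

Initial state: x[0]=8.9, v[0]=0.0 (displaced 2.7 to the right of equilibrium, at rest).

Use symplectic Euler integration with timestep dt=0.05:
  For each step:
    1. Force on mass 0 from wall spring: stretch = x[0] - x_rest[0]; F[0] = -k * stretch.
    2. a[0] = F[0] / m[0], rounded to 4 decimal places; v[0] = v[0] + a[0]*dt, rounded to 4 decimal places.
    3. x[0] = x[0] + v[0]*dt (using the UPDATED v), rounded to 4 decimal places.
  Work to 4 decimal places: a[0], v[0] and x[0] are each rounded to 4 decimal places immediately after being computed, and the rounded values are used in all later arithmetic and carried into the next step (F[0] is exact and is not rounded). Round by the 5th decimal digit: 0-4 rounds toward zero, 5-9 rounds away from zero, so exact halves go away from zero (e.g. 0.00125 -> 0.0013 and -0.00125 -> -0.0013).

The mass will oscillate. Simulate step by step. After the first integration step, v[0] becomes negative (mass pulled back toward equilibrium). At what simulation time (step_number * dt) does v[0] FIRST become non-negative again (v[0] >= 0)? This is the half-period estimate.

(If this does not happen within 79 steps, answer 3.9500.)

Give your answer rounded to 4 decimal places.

Step 0: x=[8.9000] v=[0.0000]
Step 1: x=[8.8852] v=[-0.2970]
Step 2: x=[8.8556] v=[-0.5924]
Step 3: x=[8.8114] v=[-0.8845]
Step 4: x=[8.7528] v=[-1.1718]
Step 5: x=[8.6802] v=[-1.4526]
Step 6: x=[8.5939] v=[-1.7254]
Step 7: x=[8.4945] v=[-1.9887]
Step 8: x=[8.3824] v=[-2.2411]
Step 9: x=[8.2583] v=[-2.4812]
Step 10: x=[8.1229] v=[-2.7076]
Step 11: x=[7.9769] v=[-2.9191]
Step 12: x=[7.8212] v=[-3.1146]
Step 13: x=[7.6566] v=[-3.2929]
Step 14: x=[7.4839] v=[-3.4531]
Step 15: x=[7.3042] v=[-3.5943]
Step 16: x=[7.1184] v=[-3.7158]
Step 17: x=[6.9276] v=[-3.8168]
Step 18: x=[6.7328] v=[-3.8968]
Step 19: x=[6.5350] v=[-3.9554]
Step 20: x=[6.3354] v=[-3.9923]
Step 21: x=[6.1350] v=[-4.0072]
Step 22: x=[5.9350] v=[-4.0001]
Step 23: x=[5.7365] v=[-3.9710]
Step 24: x=[5.5405] v=[-3.9200]
Step 25: x=[5.3481] v=[-3.8475]
Step 26: x=[5.1604] v=[-3.7538]
Step 27: x=[4.9784] v=[-3.6394]
Step 28: x=[4.8032] v=[-3.5050]
Step 29: x=[4.6356] v=[-3.3514]
Step 30: x=[4.4766] v=[-3.1793]
Step 31: x=[4.3271] v=[-2.9897]
Step 32: x=[4.1879] v=[-2.7837]
Step 33: x=[4.0598] v=[-2.5624]
Step 34: x=[3.9435] v=[-2.3270]
Step 35: x=[3.8396] v=[-2.0788]
Step 36: x=[3.7486] v=[-1.8192]
Step 37: x=[3.6711] v=[-1.5495]
Step 38: x=[3.6075] v=[-1.2713]
Step 39: x=[3.5582] v=[-0.9861]
Step 40: x=[3.5234] v=[-0.6955]
Step 41: x=[3.5033] v=[-0.4011]
Step 42: x=[3.4981] v=[-0.1045]
Step 43: x=[3.5077] v=[0.1927]
First v>=0 after going negative at step 43, time=2.1500

Answer: 2.1500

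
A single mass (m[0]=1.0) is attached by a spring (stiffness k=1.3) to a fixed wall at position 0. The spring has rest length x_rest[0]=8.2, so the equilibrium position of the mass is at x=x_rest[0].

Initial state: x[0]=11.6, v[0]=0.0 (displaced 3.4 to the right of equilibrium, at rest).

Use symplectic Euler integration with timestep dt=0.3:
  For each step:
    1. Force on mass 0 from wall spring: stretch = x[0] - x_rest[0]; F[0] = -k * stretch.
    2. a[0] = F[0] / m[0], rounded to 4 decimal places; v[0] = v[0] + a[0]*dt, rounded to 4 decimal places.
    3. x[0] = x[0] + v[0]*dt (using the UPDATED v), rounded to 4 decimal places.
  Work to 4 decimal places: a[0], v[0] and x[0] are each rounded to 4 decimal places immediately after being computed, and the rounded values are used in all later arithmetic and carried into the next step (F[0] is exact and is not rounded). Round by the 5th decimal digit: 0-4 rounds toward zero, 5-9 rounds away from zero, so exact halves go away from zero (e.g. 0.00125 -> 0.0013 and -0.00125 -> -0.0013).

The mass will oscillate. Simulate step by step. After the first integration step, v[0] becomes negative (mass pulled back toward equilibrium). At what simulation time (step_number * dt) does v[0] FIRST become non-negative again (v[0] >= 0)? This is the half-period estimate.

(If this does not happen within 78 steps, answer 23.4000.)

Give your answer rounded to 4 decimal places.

Answer: 3.0000

Derivation:
Step 0: x=[11.6000] v=[0.0000]
Step 1: x=[11.2022] v=[-1.3260]
Step 2: x=[10.4531] v=[-2.4969]
Step 3: x=[9.4404] v=[-3.3756]
Step 4: x=[8.2826] v=[-3.8594]
Step 5: x=[7.1151] v=[-3.8916]
Step 6: x=[6.0746] v=[-3.4685]
Step 7: x=[5.2827] v=[-2.6396]
Step 8: x=[4.8321] v=[-1.5019]
Step 9: x=[4.7756] v=[-0.1884]
Step 10: x=[5.1197] v=[1.1471]
First v>=0 after going negative at step 10, time=3.0000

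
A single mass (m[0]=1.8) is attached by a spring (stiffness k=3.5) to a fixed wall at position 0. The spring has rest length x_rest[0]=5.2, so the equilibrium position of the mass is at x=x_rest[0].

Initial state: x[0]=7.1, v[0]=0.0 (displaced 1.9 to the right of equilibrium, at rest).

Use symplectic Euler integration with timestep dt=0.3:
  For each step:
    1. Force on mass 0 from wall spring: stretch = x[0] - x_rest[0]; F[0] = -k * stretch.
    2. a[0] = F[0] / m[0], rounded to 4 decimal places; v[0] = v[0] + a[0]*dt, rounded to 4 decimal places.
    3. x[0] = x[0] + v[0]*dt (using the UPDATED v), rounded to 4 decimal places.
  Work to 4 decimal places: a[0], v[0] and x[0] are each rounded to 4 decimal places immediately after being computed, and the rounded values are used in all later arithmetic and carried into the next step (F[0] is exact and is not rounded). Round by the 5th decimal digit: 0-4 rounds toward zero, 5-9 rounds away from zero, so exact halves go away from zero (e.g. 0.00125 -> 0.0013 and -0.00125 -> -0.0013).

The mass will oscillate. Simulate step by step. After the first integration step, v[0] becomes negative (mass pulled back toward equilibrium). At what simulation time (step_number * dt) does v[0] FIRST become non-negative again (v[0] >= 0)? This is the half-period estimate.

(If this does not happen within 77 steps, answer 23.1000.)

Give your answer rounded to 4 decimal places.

Answer: 2.4000

Derivation:
Step 0: x=[7.1000] v=[0.0000]
Step 1: x=[6.7675] v=[-1.1083]
Step 2: x=[6.1607] v=[-2.0227]
Step 3: x=[5.3858] v=[-2.5831]
Step 4: x=[4.5784] v=[-2.6915]
Step 5: x=[3.8797] v=[-2.3289]
Step 6: x=[3.4121] v=[-1.5587]
Step 7: x=[3.2574] v=[-0.5158]
Step 8: x=[3.4426] v=[0.6174]
First v>=0 after going negative at step 8, time=2.4000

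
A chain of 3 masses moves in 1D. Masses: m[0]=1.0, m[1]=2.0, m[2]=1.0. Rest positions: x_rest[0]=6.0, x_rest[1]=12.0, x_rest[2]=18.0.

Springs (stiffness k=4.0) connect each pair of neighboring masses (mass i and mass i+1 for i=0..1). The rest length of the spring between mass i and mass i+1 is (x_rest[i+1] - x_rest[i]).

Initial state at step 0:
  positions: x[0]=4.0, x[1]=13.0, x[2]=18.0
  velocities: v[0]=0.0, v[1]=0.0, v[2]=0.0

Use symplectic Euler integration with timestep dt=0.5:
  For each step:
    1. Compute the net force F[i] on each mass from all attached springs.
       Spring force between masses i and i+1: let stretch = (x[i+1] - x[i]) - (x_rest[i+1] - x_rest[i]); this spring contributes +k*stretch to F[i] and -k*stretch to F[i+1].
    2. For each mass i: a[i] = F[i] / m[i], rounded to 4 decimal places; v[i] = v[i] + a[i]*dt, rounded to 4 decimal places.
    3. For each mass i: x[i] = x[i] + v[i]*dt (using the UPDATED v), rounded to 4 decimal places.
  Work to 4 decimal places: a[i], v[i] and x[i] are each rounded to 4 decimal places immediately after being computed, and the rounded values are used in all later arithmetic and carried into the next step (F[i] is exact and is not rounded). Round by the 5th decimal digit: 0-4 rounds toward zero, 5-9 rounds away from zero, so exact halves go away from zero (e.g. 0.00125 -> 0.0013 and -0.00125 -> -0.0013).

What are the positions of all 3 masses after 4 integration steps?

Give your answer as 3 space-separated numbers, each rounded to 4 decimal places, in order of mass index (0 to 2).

Answer: 5.0000 13.0000 17.0000

Derivation:
Step 0: x=[4.0000 13.0000 18.0000] v=[0.0000 0.0000 0.0000]
Step 1: x=[7.0000 11.0000 19.0000] v=[6.0000 -4.0000 2.0000]
Step 2: x=[8.0000 11.0000 18.0000] v=[2.0000 0.0000 -2.0000]
Step 3: x=[6.0000 13.0000 16.0000] v=[-4.0000 4.0000 -4.0000]
Step 4: x=[5.0000 13.0000 17.0000] v=[-2.0000 0.0000 2.0000]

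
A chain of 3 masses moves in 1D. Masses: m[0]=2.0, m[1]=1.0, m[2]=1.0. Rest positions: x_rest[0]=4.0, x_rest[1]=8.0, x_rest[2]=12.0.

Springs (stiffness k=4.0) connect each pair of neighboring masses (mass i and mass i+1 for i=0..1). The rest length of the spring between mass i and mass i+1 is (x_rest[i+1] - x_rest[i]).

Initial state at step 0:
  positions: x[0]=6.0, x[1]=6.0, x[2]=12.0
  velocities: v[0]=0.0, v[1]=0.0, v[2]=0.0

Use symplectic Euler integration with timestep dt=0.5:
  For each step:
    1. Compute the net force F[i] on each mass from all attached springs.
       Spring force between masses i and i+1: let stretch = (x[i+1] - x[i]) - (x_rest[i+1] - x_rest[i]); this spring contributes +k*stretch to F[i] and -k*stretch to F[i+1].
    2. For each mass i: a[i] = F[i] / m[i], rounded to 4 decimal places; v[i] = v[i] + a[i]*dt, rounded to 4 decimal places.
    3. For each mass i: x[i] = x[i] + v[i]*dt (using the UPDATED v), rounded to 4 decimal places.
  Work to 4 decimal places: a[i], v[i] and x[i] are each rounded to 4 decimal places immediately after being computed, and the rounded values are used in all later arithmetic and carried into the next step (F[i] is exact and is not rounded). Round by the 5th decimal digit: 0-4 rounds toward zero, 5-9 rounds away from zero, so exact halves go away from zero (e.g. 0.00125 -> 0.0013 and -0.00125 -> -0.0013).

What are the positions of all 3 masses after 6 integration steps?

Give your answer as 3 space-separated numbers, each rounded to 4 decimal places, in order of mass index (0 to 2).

Answer: 6.2500 4.5000 13.0000

Derivation:
Step 0: x=[6.0000 6.0000 12.0000] v=[0.0000 0.0000 0.0000]
Step 1: x=[4.0000 12.0000 10.0000] v=[-4.0000 12.0000 -4.0000]
Step 2: x=[4.0000 8.0000 14.0000] v=[0.0000 -8.0000 8.0000]
Step 3: x=[4.0000 6.0000 16.0000] v=[0.0000 -4.0000 4.0000]
Step 4: x=[3.0000 12.0000 12.0000] v=[-2.0000 12.0000 -8.0000]
Step 5: x=[4.5000 9.0000 12.0000] v=[3.0000 -6.0000 0.0000]
Step 6: x=[6.2500 4.5000 13.0000] v=[3.5000 -9.0000 2.0000]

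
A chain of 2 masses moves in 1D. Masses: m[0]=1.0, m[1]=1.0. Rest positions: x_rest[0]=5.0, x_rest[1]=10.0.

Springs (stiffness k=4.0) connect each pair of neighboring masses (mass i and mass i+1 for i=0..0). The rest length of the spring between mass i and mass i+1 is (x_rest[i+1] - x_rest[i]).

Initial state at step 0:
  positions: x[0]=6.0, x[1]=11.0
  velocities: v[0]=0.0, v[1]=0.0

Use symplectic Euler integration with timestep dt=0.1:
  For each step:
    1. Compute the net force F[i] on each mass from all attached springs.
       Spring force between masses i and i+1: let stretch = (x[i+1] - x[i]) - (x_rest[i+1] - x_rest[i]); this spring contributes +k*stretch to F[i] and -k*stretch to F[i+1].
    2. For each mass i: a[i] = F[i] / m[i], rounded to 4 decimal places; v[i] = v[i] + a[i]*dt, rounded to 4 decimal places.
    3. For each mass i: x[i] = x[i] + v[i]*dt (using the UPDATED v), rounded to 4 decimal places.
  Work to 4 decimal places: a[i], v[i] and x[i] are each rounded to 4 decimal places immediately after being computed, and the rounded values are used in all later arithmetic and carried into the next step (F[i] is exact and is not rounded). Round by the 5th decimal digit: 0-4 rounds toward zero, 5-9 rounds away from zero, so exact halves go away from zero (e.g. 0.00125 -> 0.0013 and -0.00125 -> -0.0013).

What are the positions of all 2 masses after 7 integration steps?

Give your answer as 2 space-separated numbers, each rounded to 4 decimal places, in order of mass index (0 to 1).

Step 0: x=[6.0000 11.0000] v=[0.0000 0.0000]
Step 1: x=[6.0000 11.0000] v=[0.0000 0.0000]
Step 2: x=[6.0000 11.0000] v=[0.0000 0.0000]
Step 3: x=[6.0000 11.0000] v=[0.0000 0.0000]
Step 4: x=[6.0000 11.0000] v=[0.0000 0.0000]
Step 5: x=[6.0000 11.0000] v=[0.0000 0.0000]
Step 6: x=[6.0000 11.0000] v=[0.0000 0.0000]
Step 7: x=[6.0000 11.0000] v=[0.0000 0.0000]

Answer: 6.0000 11.0000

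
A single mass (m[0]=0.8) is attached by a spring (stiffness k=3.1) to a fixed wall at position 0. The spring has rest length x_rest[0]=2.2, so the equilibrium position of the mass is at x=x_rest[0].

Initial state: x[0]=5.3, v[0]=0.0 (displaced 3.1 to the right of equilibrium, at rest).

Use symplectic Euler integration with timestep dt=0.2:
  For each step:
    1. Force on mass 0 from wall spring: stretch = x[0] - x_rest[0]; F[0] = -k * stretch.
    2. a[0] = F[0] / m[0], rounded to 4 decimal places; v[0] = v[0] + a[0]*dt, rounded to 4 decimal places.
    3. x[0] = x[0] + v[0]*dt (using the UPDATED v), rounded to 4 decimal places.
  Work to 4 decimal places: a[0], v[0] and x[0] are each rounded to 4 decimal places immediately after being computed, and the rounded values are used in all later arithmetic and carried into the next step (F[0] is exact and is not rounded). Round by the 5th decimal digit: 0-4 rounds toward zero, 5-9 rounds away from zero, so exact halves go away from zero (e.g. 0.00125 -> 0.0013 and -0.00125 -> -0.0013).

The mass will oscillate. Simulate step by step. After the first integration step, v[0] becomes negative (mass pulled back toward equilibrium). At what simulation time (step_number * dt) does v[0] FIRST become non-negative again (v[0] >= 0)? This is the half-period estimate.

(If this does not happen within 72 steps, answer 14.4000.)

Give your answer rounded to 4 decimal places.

Step 0: x=[5.3000] v=[0.0000]
Step 1: x=[4.8195] v=[-2.4025]
Step 2: x=[3.9330] v=[-4.4326]
Step 3: x=[2.7779] v=[-5.7757]
Step 4: x=[1.5332] v=[-6.2236]
Step 5: x=[0.3918] v=[-5.7068]
Step 6: x=[-0.4693] v=[-4.3054]
Step 7: x=[-0.9166] v=[-2.2367]
Step 8: x=[-0.8809] v=[0.1787]
First v>=0 after going negative at step 8, time=1.6000

Answer: 1.6000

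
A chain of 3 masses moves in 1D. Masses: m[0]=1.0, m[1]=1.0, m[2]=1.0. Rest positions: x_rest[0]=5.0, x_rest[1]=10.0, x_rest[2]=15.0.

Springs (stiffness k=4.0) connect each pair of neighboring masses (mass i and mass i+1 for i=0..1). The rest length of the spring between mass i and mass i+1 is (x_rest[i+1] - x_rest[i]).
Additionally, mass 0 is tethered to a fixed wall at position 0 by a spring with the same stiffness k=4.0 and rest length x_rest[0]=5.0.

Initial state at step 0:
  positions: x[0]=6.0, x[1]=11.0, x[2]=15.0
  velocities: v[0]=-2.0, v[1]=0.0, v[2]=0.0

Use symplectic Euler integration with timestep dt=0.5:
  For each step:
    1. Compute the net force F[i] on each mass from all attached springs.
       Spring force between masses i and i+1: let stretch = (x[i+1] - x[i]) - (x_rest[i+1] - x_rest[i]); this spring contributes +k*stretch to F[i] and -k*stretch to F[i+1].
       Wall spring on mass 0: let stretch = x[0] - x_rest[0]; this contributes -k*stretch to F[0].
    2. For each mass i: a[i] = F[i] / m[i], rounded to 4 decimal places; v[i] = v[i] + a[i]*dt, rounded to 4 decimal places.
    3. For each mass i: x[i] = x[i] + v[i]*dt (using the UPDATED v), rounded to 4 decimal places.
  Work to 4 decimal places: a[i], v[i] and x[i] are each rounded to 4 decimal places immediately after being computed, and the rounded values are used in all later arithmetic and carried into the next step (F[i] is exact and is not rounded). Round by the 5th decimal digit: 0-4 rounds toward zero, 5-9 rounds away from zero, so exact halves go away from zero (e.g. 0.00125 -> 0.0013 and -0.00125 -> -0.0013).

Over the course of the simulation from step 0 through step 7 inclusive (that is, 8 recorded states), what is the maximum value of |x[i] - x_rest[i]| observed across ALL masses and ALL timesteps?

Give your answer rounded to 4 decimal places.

Answer: 2.0000

Derivation:
Step 0: x=[6.0000 11.0000 15.0000] v=[-2.0000 0.0000 0.0000]
Step 1: x=[4.0000 10.0000 16.0000] v=[-4.0000 -2.0000 2.0000]
Step 2: x=[4.0000 9.0000 16.0000] v=[0.0000 -2.0000 0.0000]
Step 3: x=[5.0000 10.0000 14.0000] v=[2.0000 2.0000 -4.0000]
Step 4: x=[6.0000 10.0000 13.0000] v=[2.0000 0.0000 -2.0000]
Step 5: x=[5.0000 9.0000 14.0000] v=[-2.0000 -2.0000 2.0000]
Step 6: x=[3.0000 9.0000 15.0000] v=[-4.0000 0.0000 2.0000]
Step 7: x=[4.0000 9.0000 15.0000] v=[2.0000 0.0000 0.0000]
Max displacement = 2.0000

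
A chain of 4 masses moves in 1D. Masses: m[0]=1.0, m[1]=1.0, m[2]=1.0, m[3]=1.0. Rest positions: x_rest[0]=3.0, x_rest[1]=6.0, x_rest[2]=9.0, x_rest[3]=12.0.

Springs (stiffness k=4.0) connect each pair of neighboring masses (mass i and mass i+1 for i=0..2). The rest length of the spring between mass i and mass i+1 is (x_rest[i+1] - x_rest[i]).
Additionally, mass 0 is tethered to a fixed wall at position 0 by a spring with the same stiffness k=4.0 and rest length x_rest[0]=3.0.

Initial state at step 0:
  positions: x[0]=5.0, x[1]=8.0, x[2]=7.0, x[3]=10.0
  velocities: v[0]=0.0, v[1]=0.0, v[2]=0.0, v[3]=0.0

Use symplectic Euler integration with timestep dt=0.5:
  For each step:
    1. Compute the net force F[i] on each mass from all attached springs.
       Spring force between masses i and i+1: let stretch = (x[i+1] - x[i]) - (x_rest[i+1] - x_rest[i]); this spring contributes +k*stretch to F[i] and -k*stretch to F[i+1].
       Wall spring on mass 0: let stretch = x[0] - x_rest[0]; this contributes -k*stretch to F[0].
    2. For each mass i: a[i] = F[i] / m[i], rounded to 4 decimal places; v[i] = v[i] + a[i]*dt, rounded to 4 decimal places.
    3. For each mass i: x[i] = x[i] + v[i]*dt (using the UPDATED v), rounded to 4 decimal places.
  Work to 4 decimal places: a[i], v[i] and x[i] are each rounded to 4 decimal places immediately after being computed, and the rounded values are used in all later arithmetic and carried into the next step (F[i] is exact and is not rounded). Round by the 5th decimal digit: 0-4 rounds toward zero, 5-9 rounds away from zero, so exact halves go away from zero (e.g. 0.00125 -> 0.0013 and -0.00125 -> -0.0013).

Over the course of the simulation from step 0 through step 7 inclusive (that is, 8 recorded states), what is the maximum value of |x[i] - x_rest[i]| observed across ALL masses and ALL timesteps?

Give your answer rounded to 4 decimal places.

Answer: 4.0000

Derivation:
Step 0: x=[5.0000 8.0000 7.0000 10.0000] v=[0.0000 0.0000 0.0000 0.0000]
Step 1: x=[3.0000 4.0000 11.0000 10.0000] v=[-4.0000 -8.0000 8.0000 0.0000]
Step 2: x=[-1.0000 6.0000 7.0000 14.0000] v=[-8.0000 4.0000 -8.0000 8.0000]
Step 3: x=[3.0000 2.0000 9.0000 14.0000] v=[8.0000 -8.0000 4.0000 0.0000]
Step 4: x=[3.0000 6.0000 9.0000 12.0000] v=[0.0000 8.0000 0.0000 -4.0000]
Step 5: x=[3.0000 10.0000 9.0000 10.0000] v=[0.0000 8.0000 0.0000 -4.0000]
Step 6: x=[7.0000 6.0000 11.0000 10.0000] v=[8.0000 -8.0000 4.0000 0.0000]
Step 7: x=[3.0000 8.0000 7.0000 14.0000] v=[-8.0000 4.0000 -8.0000 8.0000]
Max displacement = 4.0000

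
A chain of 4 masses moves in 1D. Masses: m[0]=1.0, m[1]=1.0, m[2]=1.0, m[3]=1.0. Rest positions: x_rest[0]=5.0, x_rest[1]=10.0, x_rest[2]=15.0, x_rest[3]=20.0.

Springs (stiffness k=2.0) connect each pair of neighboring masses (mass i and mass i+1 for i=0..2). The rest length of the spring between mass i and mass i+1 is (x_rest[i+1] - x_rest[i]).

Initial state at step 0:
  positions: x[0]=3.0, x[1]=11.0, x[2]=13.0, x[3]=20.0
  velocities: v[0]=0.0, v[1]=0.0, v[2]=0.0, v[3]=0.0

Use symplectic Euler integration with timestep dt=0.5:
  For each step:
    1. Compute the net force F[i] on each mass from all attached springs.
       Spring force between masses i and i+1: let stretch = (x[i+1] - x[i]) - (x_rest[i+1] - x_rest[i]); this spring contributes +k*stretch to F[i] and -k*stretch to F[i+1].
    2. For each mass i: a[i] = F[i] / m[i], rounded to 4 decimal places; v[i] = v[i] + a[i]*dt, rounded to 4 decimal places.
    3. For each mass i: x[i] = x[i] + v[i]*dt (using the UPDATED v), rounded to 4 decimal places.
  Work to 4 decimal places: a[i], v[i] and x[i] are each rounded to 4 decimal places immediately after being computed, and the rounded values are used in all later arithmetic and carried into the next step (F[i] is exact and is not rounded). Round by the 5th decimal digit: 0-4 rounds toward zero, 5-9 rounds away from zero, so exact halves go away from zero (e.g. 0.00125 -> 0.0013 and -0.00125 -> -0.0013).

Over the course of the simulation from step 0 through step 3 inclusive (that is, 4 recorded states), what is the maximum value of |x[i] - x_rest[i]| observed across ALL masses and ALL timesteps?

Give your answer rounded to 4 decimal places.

Answer: 3.0000

Derivation:
Step 0: x=[3.0000 11.0000 13.0000 20.0000] v=[0.0000 0.0000 0.0000 0.0000]
Step 1: x=[4.5000 8.0000 15.5000 19.0000] v=[3.0000 -6.0000 5.0000 -2.0000]
Step 2: x=[5.2500 7.0000 16.0000 18.7500] v=[1.5000 -2.0000 1.0000 -0.5000]
Step 3: x=[4.3750 9.6250 13.3750 19.6250] v=[-1.7500 5.2500 -5.2500 1.7500]
Max displacement = 3.0000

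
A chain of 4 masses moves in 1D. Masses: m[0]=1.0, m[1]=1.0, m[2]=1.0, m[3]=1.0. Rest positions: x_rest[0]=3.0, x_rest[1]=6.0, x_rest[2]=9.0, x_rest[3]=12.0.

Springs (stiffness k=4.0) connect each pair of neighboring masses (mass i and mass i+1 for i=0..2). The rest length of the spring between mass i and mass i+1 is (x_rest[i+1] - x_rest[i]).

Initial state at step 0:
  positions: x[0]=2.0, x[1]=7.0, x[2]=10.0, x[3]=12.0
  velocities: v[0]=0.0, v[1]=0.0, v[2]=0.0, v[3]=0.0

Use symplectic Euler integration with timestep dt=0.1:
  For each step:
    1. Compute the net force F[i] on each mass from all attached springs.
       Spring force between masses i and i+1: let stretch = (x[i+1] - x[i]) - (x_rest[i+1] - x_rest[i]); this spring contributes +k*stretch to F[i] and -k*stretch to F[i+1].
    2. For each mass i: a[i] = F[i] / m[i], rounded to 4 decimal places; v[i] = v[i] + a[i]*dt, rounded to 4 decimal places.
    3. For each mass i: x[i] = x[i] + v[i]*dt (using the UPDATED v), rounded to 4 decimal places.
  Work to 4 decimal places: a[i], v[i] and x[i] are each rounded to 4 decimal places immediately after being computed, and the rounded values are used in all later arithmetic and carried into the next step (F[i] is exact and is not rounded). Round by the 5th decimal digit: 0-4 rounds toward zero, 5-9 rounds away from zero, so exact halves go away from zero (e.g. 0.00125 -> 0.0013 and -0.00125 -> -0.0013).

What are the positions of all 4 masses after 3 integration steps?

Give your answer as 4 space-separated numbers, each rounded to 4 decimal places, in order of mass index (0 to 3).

Answer: 2.4486 6.5592 9.7681 12.2242

Derivation:
Step 0: x=[2.0000 7.0000 10.0000 12.0000] v=[0.0000 0.0000 0.0000 0.0000]
Step 1: x=[2.0800 6.9200 9.9600 12.0400] v=[0.8000 -0.8000 -0.4000 0.4000]
Step 2: x=[2.2336 6.7680 9.8816 12.1168] v=[1.5360 -1.5200 -0.7840 0.7680]
Step 3: x=[2.4486 6.5592 9.7681 12.2242] v=[2.1498 -2.0883 -1.1354 1.0739]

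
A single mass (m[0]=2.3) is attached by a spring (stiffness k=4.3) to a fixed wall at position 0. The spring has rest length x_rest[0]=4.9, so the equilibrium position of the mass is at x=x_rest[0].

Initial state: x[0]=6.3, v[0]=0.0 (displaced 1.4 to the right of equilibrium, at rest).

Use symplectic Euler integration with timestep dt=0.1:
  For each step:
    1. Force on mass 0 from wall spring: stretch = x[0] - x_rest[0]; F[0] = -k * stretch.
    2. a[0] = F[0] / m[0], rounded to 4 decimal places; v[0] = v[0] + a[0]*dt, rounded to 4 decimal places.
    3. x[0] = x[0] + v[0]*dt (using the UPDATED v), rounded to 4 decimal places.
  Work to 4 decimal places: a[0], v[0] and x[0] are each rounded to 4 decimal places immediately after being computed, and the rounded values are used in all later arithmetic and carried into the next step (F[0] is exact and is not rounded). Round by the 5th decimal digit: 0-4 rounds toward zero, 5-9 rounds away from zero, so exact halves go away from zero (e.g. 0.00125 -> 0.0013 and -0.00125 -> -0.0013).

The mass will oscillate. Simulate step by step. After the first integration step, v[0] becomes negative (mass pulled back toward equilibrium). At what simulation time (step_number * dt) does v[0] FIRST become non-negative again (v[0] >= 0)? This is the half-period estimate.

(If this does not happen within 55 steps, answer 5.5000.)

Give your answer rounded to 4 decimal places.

Step 0: x=[6.3000] v=[0.0000]
Step 1: x=[6.2738] v=[-0.2617]
Step 2: x=[6.2220] v=[-0.5185]
Step 3: x=[6.1454] v=[-0.7657]
Step 4: x=[6.0456] v=[-0.9985]
Step 5: x=[5.9243] v=[-1.2127]
Step 6: x=[5.7839] v=[-1.4042]
Step 7: x=[5.6270] v=[-1.5695]
Step 8: x=[5.4565] v=[-1.7054]
Step 9: x=[5.2756] v=[-1.8094]
Step 10: x=[5.0876] v=[-1.8796]
Step 11: x=[4.8961] v=[-1.9147]
Step 12: x=[4.7047] v=[-1.9140]
Step 13: x=[4.5170] v=[-1.8775]
Step 14: x=[4.3364] v=[-1.8059]
Step 15: x=[4.1664] v=[-1.7005]
Step 16: x=[4.0101] v=[-1.5634]
Step 17: x=[3.8704] v=[-1.3970]
Step 18: x=[3.7500] v=[-1.2045]
Step 19: x=[3.6511] v=[-0.9895]
Step 20: x=[3.5755] v=[-0.7560]
Step 21: x=[3.5247] v=[-0.5084]
Step 22: x=[3.4996] v=[-0.2513]
Step 23: x=[3.5007] v=[0.0105]
First v>=0 after going negative at step 23, time=2.3000

Answer: 2.3000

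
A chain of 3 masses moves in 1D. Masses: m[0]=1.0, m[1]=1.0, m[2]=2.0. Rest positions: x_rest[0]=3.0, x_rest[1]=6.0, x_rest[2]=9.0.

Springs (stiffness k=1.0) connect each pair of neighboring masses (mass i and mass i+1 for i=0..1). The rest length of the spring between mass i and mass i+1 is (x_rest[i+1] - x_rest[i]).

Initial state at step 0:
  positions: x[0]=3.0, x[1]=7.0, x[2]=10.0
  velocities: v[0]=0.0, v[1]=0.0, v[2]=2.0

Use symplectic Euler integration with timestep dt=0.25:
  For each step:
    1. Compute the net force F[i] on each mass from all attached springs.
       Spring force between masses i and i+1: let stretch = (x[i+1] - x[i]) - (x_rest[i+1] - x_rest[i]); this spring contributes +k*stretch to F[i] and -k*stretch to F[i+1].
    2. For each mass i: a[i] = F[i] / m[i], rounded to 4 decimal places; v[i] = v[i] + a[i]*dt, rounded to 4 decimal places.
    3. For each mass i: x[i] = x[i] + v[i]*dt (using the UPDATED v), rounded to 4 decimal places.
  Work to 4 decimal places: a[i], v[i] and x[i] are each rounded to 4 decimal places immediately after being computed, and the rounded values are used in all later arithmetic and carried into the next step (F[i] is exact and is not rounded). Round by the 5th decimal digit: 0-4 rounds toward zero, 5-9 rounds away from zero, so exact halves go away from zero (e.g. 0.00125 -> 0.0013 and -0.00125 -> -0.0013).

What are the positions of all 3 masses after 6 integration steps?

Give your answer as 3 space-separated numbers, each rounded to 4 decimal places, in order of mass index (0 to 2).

Answer: 3.9543 7.1978 12.4241

Derivation:
Step 0: x=[3.0000 7.0000 10.0000] v=[0.0000 0.0000 2.0000]
Step 1: x=[3.0625 6.9375 10.5000] v=[0.2500 -0.2500 2.0000]
Step 2: x=[3.1797 6.8555 10.9824] v=[0.4688 -0.3281 1.9297]
Step 3: x=[3.3392 6.8017 11.4296] v=[0.6378 -0.2153 1.7888]
Step 4: x=[3.5276 6.8207 11.8259] v=[0.7534 0.0761 1.5853]
Step 5: x=[3.7343 6.9467 12.1596] v=[0.8267 0.5041 1.3347]
Step 6: x=[3.9543 7.1978 12.4241] v=[0.8798 1.0042 1.0581]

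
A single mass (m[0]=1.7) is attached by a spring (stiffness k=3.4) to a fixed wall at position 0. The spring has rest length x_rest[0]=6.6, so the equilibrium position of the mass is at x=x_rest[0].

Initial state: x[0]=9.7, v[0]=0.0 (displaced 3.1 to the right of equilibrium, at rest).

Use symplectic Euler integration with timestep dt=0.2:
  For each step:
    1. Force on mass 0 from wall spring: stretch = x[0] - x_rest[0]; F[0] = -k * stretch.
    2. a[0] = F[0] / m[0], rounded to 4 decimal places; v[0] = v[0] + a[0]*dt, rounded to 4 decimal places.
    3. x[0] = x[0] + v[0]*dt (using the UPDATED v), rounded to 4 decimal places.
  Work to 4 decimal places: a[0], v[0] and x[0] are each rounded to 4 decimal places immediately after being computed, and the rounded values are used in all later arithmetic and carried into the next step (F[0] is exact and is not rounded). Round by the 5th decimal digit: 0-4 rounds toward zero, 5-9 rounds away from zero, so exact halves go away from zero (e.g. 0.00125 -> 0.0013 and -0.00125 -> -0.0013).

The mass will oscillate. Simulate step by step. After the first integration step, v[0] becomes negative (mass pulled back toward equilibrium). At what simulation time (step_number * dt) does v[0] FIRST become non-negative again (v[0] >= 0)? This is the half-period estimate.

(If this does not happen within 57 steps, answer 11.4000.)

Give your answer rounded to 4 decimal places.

Answer: 2.4000

Derivation:
Step 0: x=[9.7000] v=[0.0000]
Step 1: x=[9.4520] v=[-1.2400]
Step 2: x=[8.9758] v=[-2.3808]
Step 3: x=[8.3096] v=[-3.3311]
Step 4: x=[7.5066] v=[-4.0149]
Step 5: x=[6.6311] v=[-4.3775]
Step 6: x=[5.7531] v=[-4.3899]
Step 7: x=[4.9429] v=[-4.0511]
Step 8: x=[4.2652] v=[-3.3883]
Step 9: x=[3.7743] v=[-2.4544]
Step 10: x=[3.5095] v=[-1.3241]
Step 11: x=[3.4919] v=[-0.0879]
Step 12: x=[3.7230] v=[1.1553]
First v>=0 after going negative at step 12, time=2.4000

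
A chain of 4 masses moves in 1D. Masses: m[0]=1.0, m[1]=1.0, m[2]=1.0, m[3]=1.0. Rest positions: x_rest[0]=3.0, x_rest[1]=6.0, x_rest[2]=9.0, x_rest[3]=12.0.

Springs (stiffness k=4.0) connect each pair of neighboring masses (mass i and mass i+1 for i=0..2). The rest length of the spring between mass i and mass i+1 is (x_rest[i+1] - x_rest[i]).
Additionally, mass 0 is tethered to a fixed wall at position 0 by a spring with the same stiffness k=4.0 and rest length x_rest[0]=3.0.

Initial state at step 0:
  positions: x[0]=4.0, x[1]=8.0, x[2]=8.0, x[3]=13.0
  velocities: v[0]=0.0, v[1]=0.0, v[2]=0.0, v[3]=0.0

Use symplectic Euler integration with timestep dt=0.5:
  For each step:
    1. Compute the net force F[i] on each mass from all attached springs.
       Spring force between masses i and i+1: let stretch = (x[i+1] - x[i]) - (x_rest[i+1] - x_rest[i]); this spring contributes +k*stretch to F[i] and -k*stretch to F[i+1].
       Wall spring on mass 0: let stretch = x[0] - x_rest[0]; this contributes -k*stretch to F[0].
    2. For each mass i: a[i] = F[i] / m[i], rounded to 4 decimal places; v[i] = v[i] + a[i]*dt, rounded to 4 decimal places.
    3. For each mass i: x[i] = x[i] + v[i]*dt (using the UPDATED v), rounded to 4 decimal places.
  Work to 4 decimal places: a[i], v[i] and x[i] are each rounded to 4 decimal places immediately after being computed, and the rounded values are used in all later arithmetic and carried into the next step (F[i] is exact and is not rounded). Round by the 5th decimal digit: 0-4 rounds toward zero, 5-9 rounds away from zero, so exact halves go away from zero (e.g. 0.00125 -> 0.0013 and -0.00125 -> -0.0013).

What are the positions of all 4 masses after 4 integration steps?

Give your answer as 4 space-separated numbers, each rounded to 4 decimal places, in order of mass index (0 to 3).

Answer: 3.0000 6.0000 9.0000 12.0000

Derivation:
Step 0: x=[4.0000 8.0000 8.0000 13.0000] v=[0.0000 0.0000 0.0000 0.0000]
Step 1: x=[4.0000 4.0000 13.0000 11.0000] v=[0.0000 -8.0000 10.0000 -4.0000]
Step 2: x=[0.0000 9.0000 7.0000 14.0000] v=[-8.0000 10.0000 -12.0000 6.0000]
Step 3: x=[5.0000 3.0000 10.0000 13.0000] v=[10.0000 -12.0000 6.0000 -2.0000]
Step 4: x=[3.0000 6.0000 9.0000 12.0000] v=[-4.0000 6.0000 -2.0000 -2.0000]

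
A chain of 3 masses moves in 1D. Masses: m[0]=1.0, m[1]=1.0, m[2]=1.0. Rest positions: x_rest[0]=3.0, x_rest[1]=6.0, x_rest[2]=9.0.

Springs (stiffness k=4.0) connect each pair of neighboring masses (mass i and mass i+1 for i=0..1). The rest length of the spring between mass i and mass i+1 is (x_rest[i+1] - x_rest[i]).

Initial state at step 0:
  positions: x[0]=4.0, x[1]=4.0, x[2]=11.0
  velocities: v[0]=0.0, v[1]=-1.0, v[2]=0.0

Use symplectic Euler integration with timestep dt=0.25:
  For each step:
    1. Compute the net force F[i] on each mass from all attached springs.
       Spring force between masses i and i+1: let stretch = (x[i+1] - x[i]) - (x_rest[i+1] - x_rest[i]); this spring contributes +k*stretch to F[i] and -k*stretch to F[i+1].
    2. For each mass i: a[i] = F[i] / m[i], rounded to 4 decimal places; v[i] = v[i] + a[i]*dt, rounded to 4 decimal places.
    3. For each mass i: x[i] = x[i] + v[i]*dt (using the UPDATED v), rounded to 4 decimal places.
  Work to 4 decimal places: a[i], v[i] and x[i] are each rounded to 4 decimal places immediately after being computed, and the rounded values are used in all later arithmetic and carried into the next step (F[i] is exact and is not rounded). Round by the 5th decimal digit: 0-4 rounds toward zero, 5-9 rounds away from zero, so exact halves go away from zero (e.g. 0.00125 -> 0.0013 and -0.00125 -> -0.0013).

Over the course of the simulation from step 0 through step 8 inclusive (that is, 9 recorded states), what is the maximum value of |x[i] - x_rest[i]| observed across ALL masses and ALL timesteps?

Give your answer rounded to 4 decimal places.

Step 0: x=[4.0000 4.0000 11.0000] v=[0.0000 -1.0000 0.0000]
Step 1: x=[3.2500 5.5000 10.0000] v=[-3.0000 6.0000 -4.0000]
Step 2: x=[2.3125 7.5625 8.6250] v=[-3.7500 8.2500 -5.5000]
Step 3: x=[1.9375 8.5781 7.7344] v=[-1.5000 4.0625 -3.5625]
Step 4: x=[2.4727 7.7227 7.8047] v=[2.1406 -3.4218 0.2812]
Step 5: x=[3.5704 5.5753 8.6045] v=[4.3906 -8.5898 3.1992]
Step 6: x=[4.4193 3.6839 9.3970] v=[3.3955 -7.5655 3.1700]
Step 7: x=[4.3343 3.4047 9.5112] v=[-0.3399 -1.1170 0.4569]
Step 8: x=[3.2669 4.8845 8.8488] v=[-4.2695 5.9191 -2.6496]
Max displacement = 2.5953

Answer: 2.5953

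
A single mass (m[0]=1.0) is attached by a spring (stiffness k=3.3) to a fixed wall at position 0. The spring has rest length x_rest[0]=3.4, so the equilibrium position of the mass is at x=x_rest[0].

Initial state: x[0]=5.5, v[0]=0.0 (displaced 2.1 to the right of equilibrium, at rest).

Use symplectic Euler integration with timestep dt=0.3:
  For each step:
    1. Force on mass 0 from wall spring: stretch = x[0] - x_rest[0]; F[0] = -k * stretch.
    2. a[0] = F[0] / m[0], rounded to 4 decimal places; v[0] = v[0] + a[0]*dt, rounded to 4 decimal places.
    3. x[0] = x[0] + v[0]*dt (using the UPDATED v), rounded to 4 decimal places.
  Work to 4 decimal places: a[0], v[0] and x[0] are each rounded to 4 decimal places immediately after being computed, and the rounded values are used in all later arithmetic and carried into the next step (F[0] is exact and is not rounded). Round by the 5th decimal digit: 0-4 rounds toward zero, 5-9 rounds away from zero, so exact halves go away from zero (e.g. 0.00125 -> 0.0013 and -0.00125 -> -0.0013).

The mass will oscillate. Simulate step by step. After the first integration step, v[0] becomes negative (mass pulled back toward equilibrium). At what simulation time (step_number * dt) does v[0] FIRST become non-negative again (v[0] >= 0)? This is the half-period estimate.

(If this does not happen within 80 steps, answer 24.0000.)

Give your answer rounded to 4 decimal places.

Answer: 1.8000

Derivation:
Step 0: x=[5.5000] v=[0.0000]
Step 1: x=[4.8763] v=[-2.0790]
Step 2: x=[3.8142] v=[-3.5405]
Step 3: x=[2.6290] v=[-3.9506]
Step 4: x=[1.6728] v=[-3.1873]
Step 5: x=[1.2296] v=[-1.4774]
Step 6: x=[1.4310] v=[0.6713]
First v>=0 after going negative at step 6, time=1.8000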